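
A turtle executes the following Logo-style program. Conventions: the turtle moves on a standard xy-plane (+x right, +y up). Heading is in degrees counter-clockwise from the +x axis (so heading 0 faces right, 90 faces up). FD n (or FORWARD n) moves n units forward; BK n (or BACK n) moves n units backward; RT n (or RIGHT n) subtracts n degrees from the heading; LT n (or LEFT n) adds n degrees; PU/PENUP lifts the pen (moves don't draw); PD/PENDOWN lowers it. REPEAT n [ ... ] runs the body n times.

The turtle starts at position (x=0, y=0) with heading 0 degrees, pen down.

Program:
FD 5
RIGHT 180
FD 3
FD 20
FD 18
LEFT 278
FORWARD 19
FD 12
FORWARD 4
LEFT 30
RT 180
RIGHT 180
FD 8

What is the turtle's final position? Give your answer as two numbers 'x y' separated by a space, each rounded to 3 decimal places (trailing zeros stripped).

Answer: -45.796 40.963

Derivation:
Executing turtle program step by step:
Start: pos=(0,0), heading=0, pen down
FD 5: (0,0) -> (5,0) [heading=0, draw]
RT 180: heading 0 -> 180
FD 3: (5,0) -> (2,0) [heading=180, draw]
FD 20: (2,0) -> (-18,0) [heading=180, draw]
FD 18: (-18,0) -> (-36,0) [heading=180, draw]
LT 278: heading 180 -> 98
FD 19: (-36,0) -> (-38.644,18.815) [heading=98, draw]
FD 12: (-38.644,18.815) -> (-40.314,30.698) [heading=98, draw]
FD 4: (-40.314,30.698) -> (-40.871,34.659) [heading=98, draw]
LT 30: heading 98 -> 128
RT 180: heading 128 -> 308
RT 180: heading 308 -> 128
FD 8: (-40.871,34.659) -> (-45.796,40.963) [heading=128, draw]
Final: pos=(-45.796,40.963), heading=128, 8 segment(s) drawn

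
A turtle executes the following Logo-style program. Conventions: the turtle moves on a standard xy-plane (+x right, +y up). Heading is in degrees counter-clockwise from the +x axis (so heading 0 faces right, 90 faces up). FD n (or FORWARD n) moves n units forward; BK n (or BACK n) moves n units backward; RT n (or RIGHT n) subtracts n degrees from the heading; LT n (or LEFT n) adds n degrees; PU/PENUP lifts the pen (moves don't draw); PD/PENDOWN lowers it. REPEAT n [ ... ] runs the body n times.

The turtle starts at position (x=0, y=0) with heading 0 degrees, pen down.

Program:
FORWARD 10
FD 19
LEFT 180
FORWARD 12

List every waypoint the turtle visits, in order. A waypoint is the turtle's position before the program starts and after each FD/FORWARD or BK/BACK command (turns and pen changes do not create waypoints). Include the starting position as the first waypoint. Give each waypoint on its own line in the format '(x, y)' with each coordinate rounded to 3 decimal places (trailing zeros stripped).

Executing turtle program step by step:
Start: pos=(0,0), heading=0, pen down
FD 10: (0,0) -> (10,0) [heading=0, draw]
FD 19: (10,0) -> (29,0) [heading=0, draw]
LT 180: heading 0 -> 180
FD 12: (29,0) -> (17,0) [heading=180, draw]
Final: pos=(17,0), heading=180, 3 segment(s) drawn
Waypoints (4 total):
(0, 0)
(10, 0)
(29, 0)
(17, 0)

Answer: (0, 0)
(10, 0)
(29, 0)
(17, 0)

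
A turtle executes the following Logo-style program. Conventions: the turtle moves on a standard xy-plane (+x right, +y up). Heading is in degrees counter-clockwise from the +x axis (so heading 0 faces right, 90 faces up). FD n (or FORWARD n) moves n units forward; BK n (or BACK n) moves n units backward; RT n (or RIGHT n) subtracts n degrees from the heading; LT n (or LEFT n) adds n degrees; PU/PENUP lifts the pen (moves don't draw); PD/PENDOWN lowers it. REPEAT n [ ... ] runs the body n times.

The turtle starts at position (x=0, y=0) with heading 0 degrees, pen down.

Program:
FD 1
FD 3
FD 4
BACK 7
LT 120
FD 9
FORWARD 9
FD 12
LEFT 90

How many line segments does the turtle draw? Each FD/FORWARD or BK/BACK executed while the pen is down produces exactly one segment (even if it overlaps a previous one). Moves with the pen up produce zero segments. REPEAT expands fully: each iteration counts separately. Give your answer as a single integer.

Executing turtle program step by step:
Start: pos=(0,0), heading=0, pen down
FD 1: (0,0) -> (1,0) [heading=0, draw]
FD 3: (1,0) -> (4,0) [heading=0, draw]
FD 4: (4,0) -> (8,0) [heading=0, draw]
BK 7: (8,0) -> (1,0) [heading=0, draw]
LT 120: heading 0 -> 120
FD 9: (1,0) -> (-3.5,7.794) [heading=120, draw]
FD 9: (-3.5,7.794) -> (-8,15.588) [heading=120, draw]
FD 12: (-8,15.588) -> (-14,25.981) [heading=120, draw]
LT 90: heading 120 -> 210
Final: pos=(-14,25.981), heading=210, 7 segment(s) drawn
Segments drawn: 7

Answer: 7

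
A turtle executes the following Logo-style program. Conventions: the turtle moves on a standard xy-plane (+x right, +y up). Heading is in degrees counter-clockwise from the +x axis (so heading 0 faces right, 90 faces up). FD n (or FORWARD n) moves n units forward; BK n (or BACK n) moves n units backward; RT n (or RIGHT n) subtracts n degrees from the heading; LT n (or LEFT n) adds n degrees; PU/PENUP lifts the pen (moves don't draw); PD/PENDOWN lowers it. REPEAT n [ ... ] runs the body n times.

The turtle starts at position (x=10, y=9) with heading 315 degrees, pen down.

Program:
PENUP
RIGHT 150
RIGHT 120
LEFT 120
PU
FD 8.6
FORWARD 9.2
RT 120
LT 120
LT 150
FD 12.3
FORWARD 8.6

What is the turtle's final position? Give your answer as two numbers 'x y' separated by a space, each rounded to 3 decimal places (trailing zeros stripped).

Answer: 7.585 -1.172

Derivation:
Executing turtle program step by step:
Start: pos=(10,9), heading=315, pen down
PU: pen up
RT 150: heading 315 -> 165
RT 120: heading 165 -> 45
LT 120: heading 45 -> 165
PU: pen up
FD 8.6: (10,9) -> (1.693,11.226) [heading=165, move]
FD 9.2: (1.693,11.226) -> (-7.193,13.607) [heading=165, move]
RT 120: heading 165 -> 45
LT 120: heading 45 -> 165
LT 150: heading 165 -> 315
FD 12.3: (-7.193,13.607) -> (1.504,4.91) [heading=315, move]
FD 8.6: (1.504,4.91) -> (7.585,-1.172) [heading=315, move]
Final: pos=(7.585,-1.172), heading=315, 0 segment(s) drawn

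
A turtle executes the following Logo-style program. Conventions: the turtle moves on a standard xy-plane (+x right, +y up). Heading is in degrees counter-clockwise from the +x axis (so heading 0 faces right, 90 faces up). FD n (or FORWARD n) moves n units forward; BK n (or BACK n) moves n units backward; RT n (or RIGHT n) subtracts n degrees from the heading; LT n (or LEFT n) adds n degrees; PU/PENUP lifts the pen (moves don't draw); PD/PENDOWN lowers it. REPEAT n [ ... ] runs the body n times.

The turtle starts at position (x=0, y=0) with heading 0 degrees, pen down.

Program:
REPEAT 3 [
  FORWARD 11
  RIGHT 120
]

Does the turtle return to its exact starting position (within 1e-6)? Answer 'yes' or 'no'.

Answer: yes

Derivation:
Executing turtle program step by step:
Start: pos=(0,0), heading=0, pen down
REPEAT 3 [
  -- iteration 1/3 --
  FD 11: (0,0) -> (11,0) [heading=0, draw]
  RT 120: heading 0 -> 240
  -- iteration 2/3 --
  FD 11: (11,0) -> (5.5,-9.526) [heading=240, draw]
  RT 120: heading 240 -> 120
  -- iteration 3/3 --
  FD 11: (5.5,-9.526) -> (0,0) [heading=120, draw]
  RT 120: heading 120 -> 0
]
Final: pos=(0,0), heading=0, 3 segment(s) drawn

Start position: (0, 0)
Final position: (0, 0)
Distance = 0; < 1e-6 -> CLOSED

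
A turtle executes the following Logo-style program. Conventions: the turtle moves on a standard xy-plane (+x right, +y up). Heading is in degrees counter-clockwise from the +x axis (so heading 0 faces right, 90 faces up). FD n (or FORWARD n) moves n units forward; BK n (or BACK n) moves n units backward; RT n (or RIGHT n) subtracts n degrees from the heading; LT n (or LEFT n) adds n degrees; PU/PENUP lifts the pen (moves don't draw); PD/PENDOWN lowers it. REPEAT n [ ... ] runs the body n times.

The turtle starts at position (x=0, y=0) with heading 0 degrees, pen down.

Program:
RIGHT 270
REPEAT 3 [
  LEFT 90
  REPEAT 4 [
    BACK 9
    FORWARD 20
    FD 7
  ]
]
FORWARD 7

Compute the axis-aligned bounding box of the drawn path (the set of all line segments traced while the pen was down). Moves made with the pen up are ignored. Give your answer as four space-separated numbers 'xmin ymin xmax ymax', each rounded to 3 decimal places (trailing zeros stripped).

Executing turtle program step by step:
Start: pos=(0,0), heading=0, pen down
RT 270: heading 0 -> 90
REPEAT 3 [
  -- iteration 1/3 --
  LT 90: heading 90 -> 180
  REPEAT 4 [
    -- iteration 1/4 --
    BK 9: (0,0) -> (9,0) [heading=180, draw]
    FD 20: (9,0) -> (-11,0) [heading=180, draw]
    FD 7: (-11,0) -> (-18,0) [heading=180, draw]
    -- iteration 2/4 --
    BK 9: (-18,0) -> (-9,0) [heading=180, draw]
    FD 20: (-9,0) -> (-29,0) [heading=180, draw]
    FD 7: (-29,0) -> (-36,0) [heading=180, draw]
    -- iteration 3/4 --
    BK 9: (-36,0) -> (-27,0) [heading=180, draw]
    FD 20: (-27,0) -> (-47,0) [heading=180, draw]
    FD 7: (-47,0) -> (-54,0) [heading=180, draw]
    -- iteration 4/4 --
    BK 9: (-54,0) -> (-45,0) [heading=180, draw]
    FD 20: (-45,0) -> (-65,0) [heading=180, draw]
    FD 7: (-65,0) -> (-72,0) [heading=180, draw]
  ]
  -- iteration 2/3 --
  LT 90: heading 180 -> 270
  REPEAT 4 [
    -- iteration 1/4 --
    BK 9: (-72,0) -> (-72,9) [heading=270, draw]
    FD 20: (-72,9) -> (-72,-11) [heading=270, draw]
    FD 7: (-72,-11) -> (-72,-18) [heading=270, draw]
    -- iteration 2/4 --
    BK 9: (-72,-18) -> (-72,-9) [heading=270, draw]
    FD 20: (-72,-9) -> (-72,-29) [heading=270, draw]
    FD 7: (-72,-29) -> (-72,-36) [heading=270, draw]
    -- iteration 3/4 --
    BK 9: (-72,-36) -> (-72,-27) [heading=270, draw]
    FD 20: (-72,-27) -> (-72,-47) [heading=270, draw]
    FD 7: (-72,-47) -> (-72,-54) [heading=270, draw]
    -- iteration 4/4 --
    BK 9: (-72,-54) -> (-72,-45) [heading=270, draw]
    FD 20: (-72,-45) -> (-72,-65) [heading=270, draw]
    FD 7: (-72,-65) -> (-72,-72) [heading=270, draw]
  ]
  -- iteration 3/3 --
  LT 90: heading 270 -> 0
  REPEAT 4 [
    -- iteration 1/4 --
    BK 9: (-72,-72) -> (-81,-72) [heading=0, draw]
    FD 20: (-81,-72) -> (-61,-72) [heading=0, draw]
    FD 7: (-61,-72) -> (-54,-72) [heading=0, draw]
    -- iteration 2/4 --
    BK 9: (-54,-72) -> (-63,-72) [heading=0, draw]
    FD 20: (-63,-72) -> (-43,-72) [heading=0, draw]
    FD 7: (-43,-72) -> (-36,-72) [heading=0, draw]
    -- iteration 3/4 --
    BK 9: (-36,-72) -> (-45,-72) [heading=0, draw]
    FD 20: (-45,-72) -> (-25,-72) [heading=0, draw]
    FD 7: (-25,-72) -> (-18,-72) [heading=0, draw]
    -- iteration 4/4 --
    BK 9: (-18,-72) -> (-27,-72) [heading=0, draw]
    FD 20: (-27,-72) -> (-7,-72) [heading=0, draw]
    FD 7: (-7,-72) -> (0,-72) [heading=0, draw]
  ]
]
FD 7: (0,-72) -> (7,-72) [heading=0, draw]
Final: pos=(7,-72), heading=0, 37 segment(s) drawn

Segment endpoints: x in {-81, -72, -65, -63, -61, -54, -47, -45, -43, -36, -29, -27, -25, -18, -11, -9, -7, 0, 7, 9}, y in {-72, -65, -54, -47, -45, -36, -29, -27, -18, -11, -9, 0, 0, 0, 0, 0, 0, 0, 0, 0, 0, 0, 0, 0, 9}
xmin=-81, ymin=-72, xmax=9, ymax=9

Answer: -81 -72 9 9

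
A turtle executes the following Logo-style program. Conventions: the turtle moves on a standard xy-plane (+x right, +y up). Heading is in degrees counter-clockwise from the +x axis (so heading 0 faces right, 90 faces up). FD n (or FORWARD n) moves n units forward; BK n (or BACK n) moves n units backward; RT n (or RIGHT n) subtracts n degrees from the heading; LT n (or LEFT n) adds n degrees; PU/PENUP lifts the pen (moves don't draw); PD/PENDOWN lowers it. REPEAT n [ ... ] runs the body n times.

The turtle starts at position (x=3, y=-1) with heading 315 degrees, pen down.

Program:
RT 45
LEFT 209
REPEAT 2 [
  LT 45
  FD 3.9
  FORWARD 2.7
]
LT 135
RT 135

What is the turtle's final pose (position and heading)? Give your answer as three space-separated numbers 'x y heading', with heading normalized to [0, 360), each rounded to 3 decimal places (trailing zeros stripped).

Executing turtle program step by step:
Start: pos=(3,-1), heading=315, pen down
RT 45: heading 315 -> 270
LT 209: heading 270 -> 119
REPEAT 2 [
  -- iteration 1/2 --
  LT 45: heading 119 -> 164
  FD 3.9: (3,-1) -> (-0.749,0.075) [heading=164, draw]
  FD 2.7: (-0.749,0.075) -> (-3.344,0.819) [heading=164, draw]
  -- iteration 2/2 --
  LT 45: heading 164 -> 209
  FD 3.9: (-3.344,0.819) -> (-6.755,-1.072) [heading=209, draw]
  FD 2.7: (-6.755,-1.072) -> (-9.117,-2.381) [heading=209, draw]
]
LT 135: heading 209 -> 344
RT 135: heading 344 -> 209
Final: pos=(-9.117,-2.381), heading=209, 4 segment(s) drawn

Answer: -9.117 -2.381 209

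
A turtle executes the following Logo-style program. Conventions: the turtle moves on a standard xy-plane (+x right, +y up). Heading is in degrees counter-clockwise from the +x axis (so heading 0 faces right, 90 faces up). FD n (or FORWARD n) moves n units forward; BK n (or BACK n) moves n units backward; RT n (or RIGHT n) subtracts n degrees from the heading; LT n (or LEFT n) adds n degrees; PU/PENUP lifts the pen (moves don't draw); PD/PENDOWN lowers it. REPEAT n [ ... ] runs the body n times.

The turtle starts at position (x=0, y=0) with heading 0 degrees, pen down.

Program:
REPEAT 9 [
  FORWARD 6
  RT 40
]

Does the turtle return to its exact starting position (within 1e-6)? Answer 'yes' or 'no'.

Answer: yes

Derivation:
Executing turtle program step by step:
Start: pos=(0,0), heading=0, pen down
REPEAT 9 [
  -- iteration 1/9 --
  FD 6: (0,0) -> (6,0) [heading=0, draw]
  RT 40: heading 0 -> 320
  -- iteration 2/9 --
  FD 6: (6,0) -> (10.596,-3.857) [heading=320, draw]
  RT 40: heading 320 -> 280
  -- iteration 3/9 --
  FD 6: (10.596,-3.857) -> (11.638,-9.766) [heading=280, draw]
  RT 40: heading 280 -> 240
  -- iteration 4/9 --
  FD 6: (11.638,-9.766) -> (8.638,-14.962) [heading=240, draw]
  RT 40: heading 240 -> 200
  -- iteration 5/9 --
  FD 6: (8.638,-14.962) -> (3,-17.014) [heading=200, draw]
  RT 40: heading 200 -> 160
  -- iteration 6/9 --
  FD 6: (3,-17.014) -> (-2.638,-14.962) [heading=160, draw]
  RT 40: heading 160 -> 120
  -- iteration 7/9 --
  FD 6: (-2.638,-14.962) -> (-5.638,-9.766) [heading=120, draw]
  RT 40: heading 120 -> 80
  -- iteration 8/9 --
  FD 6: (-5.638,-9.766) -> (-4.596,-3.857) [heading=80, draw]
  RT 40: heading 80 -> 40
  -- iteration 9/9 --
  FD 6: (-4.596,-3.857) -> (0,0) [heading=40, draw]
  RT 40: heading 40 -> 0
]
Final: pos=(0,0), heading=0, 9 segment(s) drawn

Start position: (0, 0)
Final position: (0, 0)
Distance = 0; < 1e-6 -> CLOSED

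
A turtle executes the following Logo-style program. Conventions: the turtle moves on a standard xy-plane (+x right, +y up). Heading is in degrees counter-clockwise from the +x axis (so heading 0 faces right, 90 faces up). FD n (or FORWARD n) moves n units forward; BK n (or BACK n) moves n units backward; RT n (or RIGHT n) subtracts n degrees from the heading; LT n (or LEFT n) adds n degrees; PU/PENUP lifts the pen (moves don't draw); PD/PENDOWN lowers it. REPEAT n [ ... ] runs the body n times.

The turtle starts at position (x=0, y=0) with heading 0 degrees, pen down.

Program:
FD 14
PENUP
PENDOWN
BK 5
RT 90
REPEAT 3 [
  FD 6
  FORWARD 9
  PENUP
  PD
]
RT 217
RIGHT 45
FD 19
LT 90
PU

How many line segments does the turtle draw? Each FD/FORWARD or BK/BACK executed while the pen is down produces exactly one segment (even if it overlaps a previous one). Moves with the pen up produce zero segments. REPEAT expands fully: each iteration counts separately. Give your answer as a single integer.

Answer: 9

Derivation:
Executing turtle program step by step:
Start: pos=(0,0), heading=0, pen down
FD 14: (0,0) -> (14,0) [heading=0, draw]
PU: pen up
PD: pen down
BK 5: (14,0) -> (9,0) [heading=0, draw]
RT 90: heading 0 -> 270
REPEAT 3 [
  -- iteration 1/3 --
  FD 6: (9,0) -> (9,-6) [heading=270, draw]
  FD 9: (9,-6) -> (9,-15) [heading=270, draw]
  PU: pen up
  PD: pen down
  -- iteration 2/3 --
  FD 6: (9,-15) -> (9,-21) [heading=270, draw]
  FD 9: (9,-21) -> (9,-30) [heading=270, draw]
  PU: pen up
  PD: pen down
  -- iteration 3/3 --
  FD 6: (9,-30) -> (9,-36) [heading=270, draw]
  FD 9: (9,-36) -> (9,-45) [heading=270, draw]
  PU: pen up
  PD: pen down
]
RT 217: heading 270 -> 53
RT 45: heading 53 -> 8
FD 19: (9,-45) -> (27.815,-42.356) [heading=8, draw]
LT 90: heading 8 -> 98
PU: pen up
Final: pos=(27.815,-42.356), heading=98, 9 segment(s) drawn
Segments drawn: 9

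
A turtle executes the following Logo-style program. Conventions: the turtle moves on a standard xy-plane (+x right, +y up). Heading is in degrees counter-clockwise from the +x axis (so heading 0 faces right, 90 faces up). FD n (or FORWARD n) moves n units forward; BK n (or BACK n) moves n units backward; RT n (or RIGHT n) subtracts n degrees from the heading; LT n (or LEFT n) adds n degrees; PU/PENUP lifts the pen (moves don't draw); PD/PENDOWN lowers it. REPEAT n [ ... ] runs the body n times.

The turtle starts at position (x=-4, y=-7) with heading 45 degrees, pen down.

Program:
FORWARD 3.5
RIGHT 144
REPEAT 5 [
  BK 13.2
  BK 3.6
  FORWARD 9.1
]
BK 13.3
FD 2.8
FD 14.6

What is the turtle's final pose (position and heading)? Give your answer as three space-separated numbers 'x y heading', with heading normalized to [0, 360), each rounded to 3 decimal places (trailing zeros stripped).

Executing turtle program step by step:
Start: pos=(-4,-7), heading=45, pen down
FD 3.5: (-4,-7) -> (-1.525,-4.525) [heading=45, draw]
RT 144: heading 45 -> 261
REPEAT 5 [
  -- iteration 1/5 --
  BK 13.2: (-1.525,-4.525) -> (0.54,8.512) [heading=261, draw]
  BK 3.6: (0.54,8.512) -> (1.103,12.068) [heading=261, draw]
  FD 9.1: (1.103,12.068) -> (-0.321,3.08) [heading=261, draw]
  -- iteration 2/5 --
  BK 13.2: (-0.321,3.08) -> (1.744,16.118) [heading=261, draw]
  BK 3.6: (1.744,16.118) -> (2.308,19.673) [heading=261, draw]
  FD 9.1: (2.308,19.673) -> (0.884,10.685) [heading=261, draw]
  -- iteration 3/5 --
  BK 13.2: (0.884,10.685) -> (2.949,23.723) [heading=261, draw]
  BK 3.6: (2.949,23.723) -> (3.512,27.278) [heading=261, draw]
  FD 9.1: (3.512,27.278) -> (2.089,18.29) [heading=261, draw]
  -- iteration 4/5 --
  BK 13.2: (2.089,18.29) -> (4.153,31.328) [heading=261, draw]
  BK 3.6: (4.153,31.328) -> (4.717,34.884) [heading=261, draw]
  FD 9.1: (4.717,34.884) -> (3.293,25.896) [heading=261, draw]
  -- iteration 5/5 --
  BK 13.2: (3.293,25.896) -> (5.358,38.933) [heading=261, draw]
  BK 3.6: (5.358,38.933) -> (5.921,42.489) [heading=261, draw]
  FD 9.1: (5.921,42.489) -> (4.498,33.501) [heading=261, draw]
]
BK 13.3: (4.498,33.501) -> (6.578,46.637) [heading=261, draw]
FD 2.8: (6.578,46.637) -> (6.14,43.872) [heading=261, draw]
FD 14.6: (6.14,43.872) -> (3.856,29.451) [heading=261, draw]
Final: pos=(3.856,29.451), heading=261, 19 segment(s) drawn

Answer: 3.856 29.451 261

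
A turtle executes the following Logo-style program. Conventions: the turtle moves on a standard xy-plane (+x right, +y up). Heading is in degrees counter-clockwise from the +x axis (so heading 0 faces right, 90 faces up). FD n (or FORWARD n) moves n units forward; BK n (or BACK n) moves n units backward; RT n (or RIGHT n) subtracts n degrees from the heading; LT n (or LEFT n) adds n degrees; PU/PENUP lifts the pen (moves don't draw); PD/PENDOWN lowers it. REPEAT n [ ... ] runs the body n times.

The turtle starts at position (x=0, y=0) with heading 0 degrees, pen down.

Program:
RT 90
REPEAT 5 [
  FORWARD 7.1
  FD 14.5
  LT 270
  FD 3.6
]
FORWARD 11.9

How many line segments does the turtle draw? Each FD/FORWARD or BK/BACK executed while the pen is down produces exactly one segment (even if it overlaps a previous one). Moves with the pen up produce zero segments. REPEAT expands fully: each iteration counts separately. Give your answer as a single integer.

Executing turtle program step by step:
Start: pos=(0,0), heading=0, pen down
RT 90: heading 0 -> 270
REPEAT 5 [
  -- iteration 1/5 --
  FD 7.1: (0,0) -> (0,-7.1) [heading=270, draw]
  FD 14.5: (0,-7.1) -> (0,-21.6) [heading=270, draw]
  LT 270: heading 270 -> 180
  FD 3.6: (0,-21.6) -> (-3.6,-21.6) [heading=180, draw]
  -- iteration 2/5 --
  FD 7.1: (-3.6,-21.6) -> (-10.7,-21.6) [heading=180, draw]
  FD 14.5: (-10.7,-21.6) -> (-25.2,-21.6) [heading=180, draw]
  LT 270: heading 180 -> 90
  FD 3.6: (-25.2,-21.6) -> (-25.2,-18) [heading=90, draw]
  -- iteration 3/5 --
  FD 7.1: (-25.2,-18) -> (-25.2,-10.9) [heading=90, draw]
  FD 14.5: (-25.2,-10.9) -> (-25.2,3.6) [heading=90, draw]
  LT 270: heading 90 -> 0
  FD 3.6: (-25.2,3.6) -> (-21.6,3.6) [heading=0, draw]
  -- iteration 4/5 --
  FD 7.1: (-21.6,3.6) -> (-14.5,3.6) [heading=0, draw]
  FD 14.5: (-14.5,3.6) -> (0,3.6) [heading=0, draw]
  LT 270: heading 0 -> 270
  FD 3.6: (0,3.6) -> (0,0) [heading=270, draw]
  -- iteration 5/5 --
  FD 7.1: (0,0) -> (0,-7.1) [heading=270, draw]
  FD 14.5: (0,-7.1) -> (0,-21.6) [heading=270, draw]
  LT 270: heading 270 -> 180
  FD 3.6: (0,-21.6) -> (-3.6,-21.6) [heading=180, draw]
]
FD 11.9: (-3.6,-21.6) -> (-15.5,-21.6) [heading=180, draw]
Final: pos=(-15.5,-21.6), heading=180, 16 segment(s) drawn
Segments drawn: 16

Answer: 16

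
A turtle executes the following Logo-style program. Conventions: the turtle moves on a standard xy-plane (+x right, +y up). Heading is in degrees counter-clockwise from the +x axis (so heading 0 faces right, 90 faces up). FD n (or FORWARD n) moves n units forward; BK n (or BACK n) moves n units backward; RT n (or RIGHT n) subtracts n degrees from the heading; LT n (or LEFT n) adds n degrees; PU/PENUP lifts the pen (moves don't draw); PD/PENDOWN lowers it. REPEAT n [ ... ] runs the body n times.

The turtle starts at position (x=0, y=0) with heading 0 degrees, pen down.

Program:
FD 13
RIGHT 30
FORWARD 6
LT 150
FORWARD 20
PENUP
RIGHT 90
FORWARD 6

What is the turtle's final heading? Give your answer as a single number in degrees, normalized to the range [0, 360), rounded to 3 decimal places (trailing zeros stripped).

Answer: 30

Derivation:
Executing turtle program step by step:
Start: pos=(0,0), heading=0, pen down
FD 13: (0,0) -> (13,0) [heading=0, draw]
RT 30: heading 0 -> 330
FD 6: (13,0) -> (18.196,-3) [heading=330, draw]
LT 150: heading 330 -> 120
FD 20: (18.196,-3) -> (8.196,14.321) [heading=120, draw]
PU: pen up
RT 90: heading 120 -> 30
FD 6: (8.196,14.321) -> (13.392,17.321) [heading=30, move]
Final: pos=(13.392,17.321), heading=30, 3 segment(s) drawn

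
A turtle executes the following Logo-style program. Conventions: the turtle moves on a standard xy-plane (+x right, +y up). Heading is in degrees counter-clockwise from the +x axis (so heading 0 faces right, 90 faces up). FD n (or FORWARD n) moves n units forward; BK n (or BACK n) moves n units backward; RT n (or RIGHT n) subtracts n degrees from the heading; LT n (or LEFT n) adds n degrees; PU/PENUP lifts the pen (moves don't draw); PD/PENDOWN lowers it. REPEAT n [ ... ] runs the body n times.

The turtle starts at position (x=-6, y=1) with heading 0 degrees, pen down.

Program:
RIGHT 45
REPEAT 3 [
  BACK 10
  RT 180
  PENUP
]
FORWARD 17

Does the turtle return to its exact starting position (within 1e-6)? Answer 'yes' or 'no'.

Answer: no

Derivation:
Executing turtle program step by step:
Start: pos=(-6,1), heading=0, pen down
RT 45: heading 0 -> 315
REPEAT 3 [
  -- iteration 1/3 --
  BK 10: (-6,1) -> (-13.071,8.071) [heading=315, draw]
  RT 180: heading 315 -> 135
  PU: pen up
  -- iteration 2/3 --
  BK 10: (-13.071,8.071) -> (-6,1) [heading=135, move]
  RT 180: heading 135 -> 315
  PU: pen up
  -- iteration 3/3 --
  BK 10: (-6,1) -> (-13.071,8.071) [heading=315, move]
  RT 180: heading 315 -> 135
  PU: pen up
]
FD 17: (-13.071,8.071) -> (-25.092,20.092) [heading=135, move]
Final: pos=(-25.092,20.092), heading=135, 1 segment(s) drawn

Start position: (-6, 1)
Final position: (-25.092, 20.092)
Distance = 27; >= 1e-6 -> NOT closed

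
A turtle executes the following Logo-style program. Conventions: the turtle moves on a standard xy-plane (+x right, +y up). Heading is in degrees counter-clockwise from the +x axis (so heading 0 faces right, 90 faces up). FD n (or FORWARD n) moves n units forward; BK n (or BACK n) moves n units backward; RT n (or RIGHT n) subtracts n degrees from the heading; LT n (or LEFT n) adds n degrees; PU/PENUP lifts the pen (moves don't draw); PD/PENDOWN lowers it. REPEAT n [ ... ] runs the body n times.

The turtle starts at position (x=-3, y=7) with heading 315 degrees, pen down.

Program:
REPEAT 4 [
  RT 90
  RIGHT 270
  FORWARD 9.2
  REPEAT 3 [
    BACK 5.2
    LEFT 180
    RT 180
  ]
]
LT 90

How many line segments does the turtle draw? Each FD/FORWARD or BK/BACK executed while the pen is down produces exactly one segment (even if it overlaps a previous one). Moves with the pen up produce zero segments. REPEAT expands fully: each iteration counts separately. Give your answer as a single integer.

Executing turtle program step by step:
Start: pos=(-3,7), heading=315, pen down
REPEAT 4 [
  -- iteration 1/4 --
  RT 90: heading 315 -> 225
  RT 270: heading 225 -> 315
  FD 9.2: (-3,7) -> (3.505,0.495) [heading=315, draw]
  REPEAT 3 [
    -- iteration 1/3 --
    BK 5.2: (3.505,0.495) -> (-0.172,4.172) [heading=315, draw]
    LT 180: heading 315 -> 135
    RT 180: heading 135 -> 315
    -- iteration 2/3 --
    BK 5.2: (-0.172,4.172) -> (-3.849,7.849) [heading=315, draw]
    LT 180: heading 315 -> 135
    RT 180: heading 135 -> 315
    -- iteration 3/3 --
    BK 5.2: (-3.849,7.849) -> (-7.525,11.525) [heading=315, draw]
    LT 180: heading 315 -> 135
    RT 180: heading 135 -> 315
  ]
  -- iteration 2/4 --
  RT 90: heading 315 -> 225
  RT 270: heading 225 -> 315
  FD 9.2: (-7.525,11.525) -> (-1.02,5.02) [heading=315, draw]
  REPEAT 3 [
    -- iteration 1/3 --
    BK 5.2: (-1.02,5.02) -> (-4.697,8.697) [heading=315, draw]
    LT 180: heading 315 -> 135
    RT 180: heading 135 -> 315
    -- iteration 2/3 --
    BK 5.2: (-4.697,8.697) -> (-8.374,12.374) [heading=315, draw]
    LT 180: heading 315 -> 135
    RT 180: heading 135 -> 315
    -- iteration 3/3 --
    BK 5.2: (-8.374,12.374) -> (-12.051,16.051) [heading=315, draw]
    LT 180: heading 315 -> 135
    RT 180: heading 135 -> 315
  ]
  -- iteration 3/4 --
  RT 90: heading 315 -> 225
  RT 270: heading 225 -> 315
  FD 9.2: (-12.051,16.051) -> (-5.546,9.546) [heading=315, draw]
  REPEAT 3 [
    -- iteration 1/3 --
    BK 5.2: (-5.546,9.546) -> (-9.223,13.223) [heading=315, draw]
    LT 180: heading 315 -> 135
    RT 180: heading 135 -> 315
    -- iteration 2/3 --
    BK 5.2: (-9.223,13.223) -> (-12.899,16.899) [heading=315, draw]
    LT 180: heading 315 -> 135
    RT 180: heading 135 -> 315
    -- iteration 3/3 --
    BK 5.2: (-12.899,16.899) -> (-16.576,20.576) [heading=315, draw]
    LT 180: heading 315 -> 135
    RT 180: heading 135 -> 315
  ]
  -- iteration 4/4 --
  RT 90: heading 315 -> 225
  RT 270: heading 225 -> 315
  FD 9.2: (-16.576,20.576) -> (-10.071,14.071) [heading=315, draw]
  REPEAT 3 [
    -- iteration 1/3 --
    BK 5.2: (-10.071,14.071) -> (-13.748,17.748) [heading=315, draw]
    LT 180: heading 315 -> 135
    RT 180: heading 135 -> 315
    -- iteration 2/3 --
    BK 5.2: (-13.748,17.748) -> (-17.425,21.425) [heading=315, draw]
    LT 180: heading 315 -> 135
    RT 180: heading 135 -> 315
    -- iteration 3/3 --
    BK 5.2: (-17.425,21.425) -> (-21.102,25.102) [heading=315, draw]
    LT 180: heading 315 -> 135
    RT 180: heading 135 -> 315
  ]
]
LT 90: heading 315 -> 45
Final: pos=(-21.102,25.102), heading=45, 16 segment(s) drawn
Segments drawn: 16

Answer: 16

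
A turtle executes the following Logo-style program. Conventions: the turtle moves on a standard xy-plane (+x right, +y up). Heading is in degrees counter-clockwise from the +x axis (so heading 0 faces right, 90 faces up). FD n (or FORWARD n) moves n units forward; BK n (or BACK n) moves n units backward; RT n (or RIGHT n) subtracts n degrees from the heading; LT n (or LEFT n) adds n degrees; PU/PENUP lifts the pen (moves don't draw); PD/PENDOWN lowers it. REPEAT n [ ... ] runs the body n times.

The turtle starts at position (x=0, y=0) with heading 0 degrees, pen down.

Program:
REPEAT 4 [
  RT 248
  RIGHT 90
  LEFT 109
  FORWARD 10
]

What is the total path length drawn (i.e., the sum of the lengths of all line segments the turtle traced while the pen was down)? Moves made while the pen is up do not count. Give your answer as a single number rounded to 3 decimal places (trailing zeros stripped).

Answer: 40

Derivation:
Executing turtle program step by step:
Start: pos=(0,0), heading=0, pen down
REPEAT 4 [
  -- iteration 1/4 --
  RT 248: heading 0 -> 112
  RT 90: heading 112 -> 22
  LT 109: heading 22 -> 131
  FD 10: (0,0) -> (-6.561,7.547) [heading=131, draw]
  -- iteration 2/4 --
  RT 248: heading 131 -> 243
  RT 90: heading 243 -> 153
  LT 109: heading 153 -> 262
  FD 10: (-6.561,7.547) -> (-7.952,-2.356) [heading=262, draw]
  -- iteration 3/4 --
  RT 248: heading 262 -> 14
  RT 90: heading 14 -> 284
  LT 109: heading 284 -> 33
  FD 10: (-7.952,-2.356) -> (0.434,3.091) [heading=33, draw]
  -- iteration 4/4 --
  RT 248: heading 33 -> 145
  RT 90: heading 145 -> 55
  LT 109: heading 55 -> 164
  FD 10: (0.434,3.091) -> (-9.178,5.847) [heading=164, draw]
]
Final: pos=(-9.178,5.847), heading=164, 4 segment(s) drawn

Segment lengths:
  seg 1: (0,0) -> (-6.561,7.547), length = 10
  seg 2: (-6.561,7.547) -> (-7.952,-2.356), length = 10
  seg 3: (-7.952,-2.356) -> (0.434,3.091), length = 10
  seg 4: (0.434,3.091) -> (-9.178,5.847), length = 10
Total = 40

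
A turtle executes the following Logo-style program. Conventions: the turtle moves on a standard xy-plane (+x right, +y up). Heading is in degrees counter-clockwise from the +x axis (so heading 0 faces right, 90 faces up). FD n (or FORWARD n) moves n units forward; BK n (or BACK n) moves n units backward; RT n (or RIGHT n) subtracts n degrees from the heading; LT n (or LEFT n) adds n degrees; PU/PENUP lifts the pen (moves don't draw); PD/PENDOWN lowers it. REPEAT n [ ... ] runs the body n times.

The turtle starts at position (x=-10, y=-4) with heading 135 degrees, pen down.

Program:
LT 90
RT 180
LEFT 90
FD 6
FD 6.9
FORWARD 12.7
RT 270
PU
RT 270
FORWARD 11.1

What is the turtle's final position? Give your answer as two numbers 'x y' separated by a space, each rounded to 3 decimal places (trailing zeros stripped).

Executing turtle program step by step:
Start: pos=(-10,-4), heading=135, pen down
LT 90: heading 135 -> 225
RT 180: heading 225 -> 45
LT 90: heading 45 -> 135
FD 6: (-10,-4) -> (-14.243,0.243) [heading=135, draw]
FD 6.9: (-14.243,0.243) -> (-19.122,5.122) [heading=135, draw]
FD 12.7: (-19.122,5.122) -> (-28.102,14.102) [heading=135, draw]
RT 270: heading 135 -> 225
PU: pen up
RT 270: heading 225 -> 315
FD 11.1: (-28.102,14.102) -> (-20.253,6.253) [heading=315, move]
Final: pos=(-20.253,6.253), heading=315, 3 segment(s) drawn

Answer: -20.253 6.253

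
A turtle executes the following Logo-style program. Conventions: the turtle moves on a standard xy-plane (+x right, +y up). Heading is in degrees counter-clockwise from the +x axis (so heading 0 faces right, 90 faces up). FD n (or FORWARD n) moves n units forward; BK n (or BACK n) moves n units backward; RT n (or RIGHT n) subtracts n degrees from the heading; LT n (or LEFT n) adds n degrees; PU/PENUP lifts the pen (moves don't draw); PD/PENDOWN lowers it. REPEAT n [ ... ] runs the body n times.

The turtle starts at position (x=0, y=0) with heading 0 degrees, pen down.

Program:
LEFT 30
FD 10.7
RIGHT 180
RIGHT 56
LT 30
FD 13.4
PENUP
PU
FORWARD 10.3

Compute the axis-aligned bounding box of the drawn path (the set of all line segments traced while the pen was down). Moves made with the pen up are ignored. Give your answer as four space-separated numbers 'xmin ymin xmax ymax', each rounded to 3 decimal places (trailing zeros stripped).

Answer: -4.101 0 9.266 5.35

Derivation:
Executing turtle program step by step:
Start: pos=(0,0), heading=0, pen down
LT 30: heading 0 -> 30
FD 10.7: (0,0) -> (9.266,5.35) [heading=30, draw]
RT 180: heading 30 -> 210
RT 56: heading 210 -> 154
LT 30: heading 154 -> 184
FD 13.4: (9.266,5.35) -> (-4.101,4.415) [heading=184, draw]
PU: pen up
PU: pen up
FD 10.3: (-4.101,4.415) -> (-14.376,3.697) [heading=184, move]
Final: pos=(-14.376,3.697), heading=184, 2 segment(s) drawn

Segment endpoints: x in {-4.101, 0, 9.266}, y in {0, 4.415, 5.35}
xmin=-4.101, ymin=0, xmax=9.266, ymax=5.35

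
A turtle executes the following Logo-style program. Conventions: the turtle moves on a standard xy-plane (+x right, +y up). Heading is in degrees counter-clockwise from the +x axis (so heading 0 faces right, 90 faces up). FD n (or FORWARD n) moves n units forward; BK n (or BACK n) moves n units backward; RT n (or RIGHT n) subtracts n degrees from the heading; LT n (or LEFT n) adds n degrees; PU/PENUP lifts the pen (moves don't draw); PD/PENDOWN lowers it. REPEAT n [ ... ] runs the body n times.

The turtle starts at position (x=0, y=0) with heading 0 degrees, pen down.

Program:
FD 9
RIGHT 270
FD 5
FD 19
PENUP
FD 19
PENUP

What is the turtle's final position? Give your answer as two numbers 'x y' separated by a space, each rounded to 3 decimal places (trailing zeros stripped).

Executing turtle program step by step:
Start: pos=(0,0), heading=0, pen down
FD 9: (0,0) -> (9,0) [heading=0, draw]
RT 270: heading 0 -> 90
FD 5: (9,0) -> (9,5) [heading=90, draw]
FD 19: (9,5) -> (9,24) [heading=90, draw]
PU: pen up
FD 19: (9,24) -> (9,43) [heading=90, move]
PU: pen up
Final: pos=(9,43), heading=90, 3 segment(s) drawn

Answer: 9 43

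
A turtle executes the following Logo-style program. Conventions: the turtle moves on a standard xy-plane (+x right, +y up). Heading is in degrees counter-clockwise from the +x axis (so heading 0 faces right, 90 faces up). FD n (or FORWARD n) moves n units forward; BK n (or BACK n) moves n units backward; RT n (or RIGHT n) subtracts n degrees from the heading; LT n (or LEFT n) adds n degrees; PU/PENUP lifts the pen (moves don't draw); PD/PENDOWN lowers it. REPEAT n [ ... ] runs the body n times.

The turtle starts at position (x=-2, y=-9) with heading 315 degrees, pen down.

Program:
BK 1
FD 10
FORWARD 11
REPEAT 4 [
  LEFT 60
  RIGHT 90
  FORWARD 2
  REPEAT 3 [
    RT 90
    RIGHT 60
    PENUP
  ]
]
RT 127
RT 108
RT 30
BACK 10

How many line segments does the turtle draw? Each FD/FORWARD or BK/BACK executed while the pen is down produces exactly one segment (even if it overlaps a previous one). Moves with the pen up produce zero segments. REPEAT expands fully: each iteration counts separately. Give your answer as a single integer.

Executing turtle program step by step:
Start: pos=(-2,-9), heading=315, pen down
BK 1: (-2,-9) -> (-2.707,-8.293) [heading=315, draw]
FD 10: (-2.707,-8.293) -> (4.364,-15.364) [heading=315, draw]
FD 11: (4.364,-15.364) -> (12.142,-23.142) [heading=315, draw]
REPEAT 4 [
  -- iteration 1/4 --
  LT 60: heading 315 -> 15
  RT 90: heading 15 -> 285
  FD 2: (12.142,-23.142) -> (12.66,-25.074) [heading=285, draw]
  REPEAT 3 [
    -- iteration 1/3 --
    RT 90: heading 285 -> 195
    RT 60: heading 195 -> 135
    PU: pen up
    -- iteration 2/3 --
    RT 90: heading 135 -> 45
    RT 60: heading 45 -> 345
    PU: pen up
    -- iteration 3/3 --
    RT 90: heading 345 -> 255
    RT 60: heading 255 -> 195
    PU: pen up
  ]
  -- iteration 2/4 --
  LT 60: heading 195 -> 255
  RT 90: heading 255 -> 165
  FD 2: (12.66,-25.074) -> (10.728,-24.556) [heading=165, move]
  REPEAT 3 [
    -- iteration 1/3 --
    RT 90: heading 165 -> 75
    RT 60: heading 75 -> 15
    PU: pen up
    -- iteration 2/3 --
    RT 90: heading 15 -> 285
    RT 60: heading 285 -> 225
    PU: pen up
    -- iteration 3/3 --
    RT 90: heading 225 -> 135
    RT 60: heading 135 -> 75
    PU: pen up
  ]
  -- iteration 3/4 --
  LT 60: heading 75 -> 135
  RT 90: heading 135 -> 45
  FD 2: (10.728,-24.556) -> (12.142,-23.142) [heading=45, move]
  REPEAT 3 [
    -- iteration 1/3 --
    RT 90: heading 45 -> 315
    RT 60: heading 315 -> 255
    PU: pen up
    -- iteration 2/3 --
    RT 90: heading 255 -> 165
    RT 60: heading 165 -> 105
    PU: pen up
    -- iteration 3/3 --
    RT 90: heading 105 -> 15
    RT 60: heading 15 -> 315
    PU: pen up
  ]
  -- iteration 4/4 --
  LT 60: heading 315 -> 15
  RT 90: heading 15 -> 285
  FD 2: (12.142,-23.142) -> (12.66,-25.074) [heading=285, move]
  REPEAT 3 [
    -- iteration 1/3 --
    RT 90: heading 285 -> 195
    RT 60: heading 195 -> 135
    PU: pen up
    -- iteration 2/3 --
    RT 90: heading 135 -> 45
    RT 60: heading 45 -> 345
    PU: pen up
    -- iteration 3/3 --
    RT 90: heading 345 -> 255
    RT 60: heading 255 -> 195
    PU: pen up
  ]
]
RT 127: heading 195 -> 68
RT 108: heading 68 -> 320
RT 30: heading 320 -> 290
BK 10: (12.66,-25.074) -> (9.24,-15.677) [heading=290, move]
Final: pos=(9.24,-15.677), heading=290, 4 segment(s) drawn
Segments drawn: 4

Answer: 4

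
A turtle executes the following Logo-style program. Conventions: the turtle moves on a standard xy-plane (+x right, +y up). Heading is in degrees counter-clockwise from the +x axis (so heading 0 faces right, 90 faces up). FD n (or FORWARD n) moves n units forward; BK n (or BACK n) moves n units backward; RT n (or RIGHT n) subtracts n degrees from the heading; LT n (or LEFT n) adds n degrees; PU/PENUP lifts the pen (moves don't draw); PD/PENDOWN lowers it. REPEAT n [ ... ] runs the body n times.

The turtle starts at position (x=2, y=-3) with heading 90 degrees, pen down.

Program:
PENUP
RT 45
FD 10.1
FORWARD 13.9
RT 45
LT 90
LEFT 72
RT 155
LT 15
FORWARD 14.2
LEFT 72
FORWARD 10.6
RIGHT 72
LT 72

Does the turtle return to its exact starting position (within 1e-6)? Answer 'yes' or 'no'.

Answer: no

Derivation:
Executing turtle program step by step:
Start: pos=(2,-3), heading=90, pen down
PU: pen up
RT 45: heading 90 -> 45
FD 10.1: (2,-3) -> (9.142,4.142) [heading=45, move]
FD 13.9: (9.142,4.142) -> (18.971,13.971) [heading=45, move]
RT 45: heading 45 -> 0
LT 90: heading 0 -> 90
LT 72: heading 90 -> 162
RT 155: heading 162 -> 7
LT 15: heading 7 -> 22
FD 14.2: (18.971,13.971) -> (32.137,19.29) [heading=22, move]
LT 72: heading 22 -> 94
FD 10.6: (32.137,19.29) -> (31.397,29.864) [heading=94, move]
RT 72: heading 94 -> 22
LT 72: heading 22 -> 94
Final: pos=(31.397,29.864), heading=94, 0 segment(s) drawn

Start position: (2, -3)
Final position: (31.397, 29.864)
Distance = 44.094; >= 1e-6 -> NOT closed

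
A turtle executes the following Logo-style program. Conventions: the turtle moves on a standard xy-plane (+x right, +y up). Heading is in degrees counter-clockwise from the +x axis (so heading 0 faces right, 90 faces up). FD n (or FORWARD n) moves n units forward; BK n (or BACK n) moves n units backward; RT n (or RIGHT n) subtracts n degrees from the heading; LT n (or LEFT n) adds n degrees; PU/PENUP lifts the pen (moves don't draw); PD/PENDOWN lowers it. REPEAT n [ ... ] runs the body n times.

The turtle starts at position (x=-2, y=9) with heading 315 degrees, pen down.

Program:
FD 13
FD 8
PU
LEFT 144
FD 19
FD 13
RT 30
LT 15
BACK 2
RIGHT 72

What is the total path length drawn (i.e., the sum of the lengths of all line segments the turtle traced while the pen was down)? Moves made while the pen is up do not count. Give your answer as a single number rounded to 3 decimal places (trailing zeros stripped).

Executing turtle program step by step:
Start: pos=(-2,9), heading=315, pen down
FD 13: (-2,9) -> (7.192,-0.192) [heading=315, draw]
FD 8: (7.192,-0.192) -> (12.849,-5.849) [heading=315, draw]
PU: pen up
LT 144: heading 315 -> 99
FD 19: (12.849,-5.849) -> (9.877,12.917) [heading=99, move]
FD 13: (9.877,12.917) -> (7.843,25.757) [heading=99, move]
RT 30: heading 99 -> 69
LT 15: heading 69 -> 84
BK 2: (7.843,25.757) -> (7.634,23.768) [heading=84, move]
RT 72: heading 84 -> 12
Final: pos=(7.634,23.768), heading=12, 2 segment(s) drawn

Segment lengths:
  seg 1: (-2,9) -> (7.192,-0.192), length = 13
  seg 2: (7.192,-0.192) -> (12.849,-5.849), length = 8
Total = 21

Answer: 21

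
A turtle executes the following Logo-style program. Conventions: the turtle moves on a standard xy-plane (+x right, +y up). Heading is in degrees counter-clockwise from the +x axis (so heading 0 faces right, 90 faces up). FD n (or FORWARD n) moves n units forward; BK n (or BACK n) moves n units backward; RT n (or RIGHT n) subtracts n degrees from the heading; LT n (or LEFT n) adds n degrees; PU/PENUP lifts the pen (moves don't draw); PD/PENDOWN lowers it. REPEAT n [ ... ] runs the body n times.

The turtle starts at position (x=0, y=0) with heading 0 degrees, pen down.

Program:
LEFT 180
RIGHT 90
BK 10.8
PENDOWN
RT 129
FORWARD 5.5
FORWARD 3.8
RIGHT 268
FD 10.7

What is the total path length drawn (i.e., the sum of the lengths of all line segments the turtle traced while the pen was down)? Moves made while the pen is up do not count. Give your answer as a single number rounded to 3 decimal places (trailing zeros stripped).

Answer: 30.8

Derivation:
Executing turtle program step by step:
Start: pos=(0,0), heading=0, pen down
LT 180: heading 0 -> 180
RT 90: heading 180 -> 90
BK 10.8: (0,0) -> (0,-10.8) [heading=90, draw]
PD: pen down
RT 129: heading 90 -> 321
FD 5.5: (0,-10.8) -> (4.274,-14.261) [heading=321, draw]
FD 3.8: (4.274,-14.261) -> (7.227,-16.653) [heading=321, draw]
RT 268: heading 321 -> 53
FD 10.7: (7.227,-16.653) -> (13.667,-8.107) [heading=53, draw]
Final: pos=(13.667,-8.107), heading=53, 4 segment(s) drawn

Segment lengths:
  seg 1: (0,0) -> (0,-10.8), length = 10.8
  seg 2: (0,-10.8) -> (4.274,-14.261), length = 5.5
  seg 3: (4.274,-14.261) -> (7.227,-16.653), length = 3.8
  seg 4: (7.227,-16.653) -> (13.667,-8.107), length = 10.7
Total = 30.8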